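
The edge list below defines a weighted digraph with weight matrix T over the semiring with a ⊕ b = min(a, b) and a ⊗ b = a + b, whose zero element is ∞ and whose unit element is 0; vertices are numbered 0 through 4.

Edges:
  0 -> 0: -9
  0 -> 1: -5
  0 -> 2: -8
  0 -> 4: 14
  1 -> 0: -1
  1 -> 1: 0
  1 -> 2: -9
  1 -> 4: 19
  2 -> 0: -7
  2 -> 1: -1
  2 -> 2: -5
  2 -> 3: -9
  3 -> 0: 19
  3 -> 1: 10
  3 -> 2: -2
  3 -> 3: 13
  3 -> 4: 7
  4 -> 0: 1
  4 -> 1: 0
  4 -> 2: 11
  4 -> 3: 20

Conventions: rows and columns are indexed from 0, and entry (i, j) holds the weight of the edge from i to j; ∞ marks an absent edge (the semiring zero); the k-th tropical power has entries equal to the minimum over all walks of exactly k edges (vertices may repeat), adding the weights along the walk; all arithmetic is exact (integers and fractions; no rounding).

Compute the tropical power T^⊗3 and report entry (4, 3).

T^⊗2:
  [-18, -14, -17, -17, 5]
  [-16, -10, -14, -18, 13]
  [-16, -12, -15, -14, -2]
  [-9, -3, -7, -11, 20]
  [-8, -4, -9, 2, 15]
T^⊗3:
  [-27, -23, -26, -26, -10]
  [-25, -21, -24, -23, -11]
  [-25, -21, -24, -24, -7]
  [-18, -14, -17, -16, -4]
  [-17, -13, -16, -18, 6]
Key observation: the optimum is the walk 4->1->2->3, with weight 0 + (-9) + (-9) = -18.
Optimal value attained by: walk 4->1->2->3.
Answer: (T^⊗3)[4][3] = -18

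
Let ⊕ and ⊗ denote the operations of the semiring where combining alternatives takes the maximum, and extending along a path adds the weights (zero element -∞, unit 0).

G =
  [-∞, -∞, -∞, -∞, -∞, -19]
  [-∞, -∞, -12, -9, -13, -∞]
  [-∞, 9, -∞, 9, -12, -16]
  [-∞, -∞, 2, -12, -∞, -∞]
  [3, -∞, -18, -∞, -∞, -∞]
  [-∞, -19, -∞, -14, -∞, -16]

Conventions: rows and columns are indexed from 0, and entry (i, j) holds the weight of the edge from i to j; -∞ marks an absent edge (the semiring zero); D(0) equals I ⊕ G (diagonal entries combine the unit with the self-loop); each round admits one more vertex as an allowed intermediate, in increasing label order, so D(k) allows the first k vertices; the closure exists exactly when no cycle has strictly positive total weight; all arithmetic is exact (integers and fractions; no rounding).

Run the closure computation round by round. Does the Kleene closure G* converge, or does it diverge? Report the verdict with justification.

D(0):
  [0, -∞, -∞, -∞, -∞, -19]
  [-∞, 0, -12, -9, -13, -∞]
  [-∞, 9, 0, 9, -12, -16]
  [-∞, -∞, 2, 0, -∞, -∞]
  [3, -∞, -18, -∞, 0, -∞]
  [-∞, -19, -∞, -14, -∞, 0]
D(1):
  [0, -∞, -∞, -∞, -∞, -19]
  [-∞, 0, -12, -9, -13, -∞]
  [-∞, 9, 0, 9, -12, -16]
  [-∞, -∞, 2, 0, -∞, -∞]
  [3, -∞, -18, -∞, 0, -16]
  [-∞, -19, -∞, -14, -∞, 0]
D(2):
  [0, -∞, -∞, -∞, -∞, -19]
  [-∞, 0, -12, -9, -13, -∞]
  [-∞, 9, 0, 9, -4, -16]
  [-∞, -∞, 2, 0, -∞, -∞]
  [3, -∞, -18, -∞, 0, -16]
  [-∞, -19, -31, -14, -32, 0]
Detection: at round 3, diagonal entry (3, 3) turns strictly positive.
Key observation: the cycle 3->2->1->3 has total weight 2 + 9 + (-9), which is strictly positive.
Answer: DIVERGES — positive cycle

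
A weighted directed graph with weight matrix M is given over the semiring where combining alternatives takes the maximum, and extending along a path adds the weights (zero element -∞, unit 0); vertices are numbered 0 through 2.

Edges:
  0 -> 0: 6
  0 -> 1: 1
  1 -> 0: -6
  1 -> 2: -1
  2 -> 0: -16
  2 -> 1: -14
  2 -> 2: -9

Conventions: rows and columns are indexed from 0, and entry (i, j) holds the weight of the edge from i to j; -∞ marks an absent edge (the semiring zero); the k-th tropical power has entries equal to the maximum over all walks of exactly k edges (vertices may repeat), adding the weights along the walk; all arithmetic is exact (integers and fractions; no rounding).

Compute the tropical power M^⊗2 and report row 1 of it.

M^⊗2:
  [12, 7, 0]
  [0, -5, -10]
  [-10, -15, -15]
Answer: row 1 of M^⊗2 = [0, -5, -10]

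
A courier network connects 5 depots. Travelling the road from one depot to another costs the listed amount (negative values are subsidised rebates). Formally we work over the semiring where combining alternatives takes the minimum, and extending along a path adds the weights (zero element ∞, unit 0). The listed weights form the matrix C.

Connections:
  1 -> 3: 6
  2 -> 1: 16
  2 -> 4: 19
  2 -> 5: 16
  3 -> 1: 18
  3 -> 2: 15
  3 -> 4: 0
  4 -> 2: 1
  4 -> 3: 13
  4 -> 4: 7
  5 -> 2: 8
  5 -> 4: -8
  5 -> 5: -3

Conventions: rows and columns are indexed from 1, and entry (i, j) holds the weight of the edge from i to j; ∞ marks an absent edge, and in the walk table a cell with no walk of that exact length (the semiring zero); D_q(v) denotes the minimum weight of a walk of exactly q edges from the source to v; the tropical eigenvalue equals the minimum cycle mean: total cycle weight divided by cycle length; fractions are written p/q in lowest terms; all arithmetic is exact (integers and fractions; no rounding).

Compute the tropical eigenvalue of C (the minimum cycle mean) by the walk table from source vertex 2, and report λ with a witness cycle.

q=0: [∞, 0, ∞, ∞, ∞]
q=1: [16, ∞, ∞, 19, 16]
q=2: [∞, 20, 22, 8, 13]
q=3: [36, 9, 21, 5, 10]
q=4: [25, 6, 18, 2, 7]
q=5: [22, 3, 15, -1, 4]
Optimal cycle mean attained by: cycle 5->5, total (-3), length 1.
Answer: λ = -3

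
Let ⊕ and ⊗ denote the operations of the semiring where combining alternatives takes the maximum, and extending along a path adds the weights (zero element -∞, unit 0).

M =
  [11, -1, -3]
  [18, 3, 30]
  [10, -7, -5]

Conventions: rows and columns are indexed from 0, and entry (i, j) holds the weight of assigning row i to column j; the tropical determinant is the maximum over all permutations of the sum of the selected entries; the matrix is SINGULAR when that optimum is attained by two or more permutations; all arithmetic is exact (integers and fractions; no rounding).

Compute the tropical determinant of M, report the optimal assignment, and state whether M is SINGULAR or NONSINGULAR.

σ = (0, 1, 2): 11 + 3 + (-5) = 9
σ = (0, 2, 1): 11 + 30 + (-7) = 34
σ = (1, 0, 2): (-1) + 18 + (-5) = 12
σ = (1, 2, 0): (-1) + 30 + 10 = 39
σ = (2, 0, 1): (-3) + 18 + (-7) = 8
σ = (2, 1, 0): (-3) + 3 + 10 = 10
Optimal value attained by: σ = (1, 2, 0).
Answer: det⊕(M) = 39; verdict: NONSINGULAR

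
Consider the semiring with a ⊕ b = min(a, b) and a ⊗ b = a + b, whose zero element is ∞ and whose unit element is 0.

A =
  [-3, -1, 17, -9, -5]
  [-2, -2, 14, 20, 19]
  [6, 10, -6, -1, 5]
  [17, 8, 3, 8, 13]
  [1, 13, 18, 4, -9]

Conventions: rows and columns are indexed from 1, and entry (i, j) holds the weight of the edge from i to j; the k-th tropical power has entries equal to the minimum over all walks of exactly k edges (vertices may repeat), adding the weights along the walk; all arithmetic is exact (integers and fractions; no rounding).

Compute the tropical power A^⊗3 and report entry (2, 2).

A^⊗2:
  [-6, -4, -6, -12, -14]
  [-5, -4, 8, -11, -7]
  [0, 4, -12, -7, -4]
  [6, 6, -3, 2, 4]
  [-8, 0, 7, -8, -18]
A^⊗3:
  [-13, -7, -12, -15, -23]
  [-8, -6, -8, -14, -16]
  [-6, -2, -18, -13, -13]
  [3, 4, -9, -4, -5]
  [-17, -9, -5, -17, -27]
Key observation: the optimum is the walk 2->1->1->2, with weight (-2) + (-3) + (-1) = -6.
Optimal value attained by: walk 2->1->1->2.
Answer: (A^⊗3)[2][2] = -6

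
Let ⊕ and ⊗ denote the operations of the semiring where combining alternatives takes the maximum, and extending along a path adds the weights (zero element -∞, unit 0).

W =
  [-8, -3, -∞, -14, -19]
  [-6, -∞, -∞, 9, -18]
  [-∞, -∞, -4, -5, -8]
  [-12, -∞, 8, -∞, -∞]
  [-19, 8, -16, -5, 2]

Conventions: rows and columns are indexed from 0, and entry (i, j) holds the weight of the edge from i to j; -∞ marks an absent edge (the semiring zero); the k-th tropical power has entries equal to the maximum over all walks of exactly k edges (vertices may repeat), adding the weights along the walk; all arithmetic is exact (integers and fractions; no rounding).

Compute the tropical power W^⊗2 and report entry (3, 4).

W^⊗2:
  [-9, -11, -6, 6, -17]
  [-3, -9, 17, -20, -16]
  [-17, 0, 3, -9, -6]
  [-20, -15, 4, 3, 0]
  [2, 10, 3, 17, 4]
Key observation: the optimum is the walk 3->2->4, with weight 8 + (-8) = 0.
Optimal value attained by: walk 3->2->4.
Answer: (W^⊗2)[3][4] = 0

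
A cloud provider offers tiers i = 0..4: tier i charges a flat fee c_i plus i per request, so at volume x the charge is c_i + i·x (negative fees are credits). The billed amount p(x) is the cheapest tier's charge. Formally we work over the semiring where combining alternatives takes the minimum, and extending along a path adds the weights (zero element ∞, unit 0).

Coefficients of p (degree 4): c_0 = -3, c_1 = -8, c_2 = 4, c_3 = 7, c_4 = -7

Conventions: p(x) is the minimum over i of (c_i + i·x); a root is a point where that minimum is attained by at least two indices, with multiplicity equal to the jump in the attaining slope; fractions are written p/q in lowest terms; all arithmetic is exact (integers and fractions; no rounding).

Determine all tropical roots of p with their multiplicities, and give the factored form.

hull edge (i=0, c=-3) to (i=1, c=-8): slope -5, span 1
hull edge (i=1, c=-8) to (i=4, c=-7): slope 1/3, span 3
Factored form: p(x) = -7 ⊗ (x ⊕ (-1/3)) ⊗ (x ⊕ (-1/3)) ⊗ (x ⊕ (-1/3)) ⊗ (x ⊕ 5)
Answer: roots = -1/3 (mult 3), 5 (mult 1)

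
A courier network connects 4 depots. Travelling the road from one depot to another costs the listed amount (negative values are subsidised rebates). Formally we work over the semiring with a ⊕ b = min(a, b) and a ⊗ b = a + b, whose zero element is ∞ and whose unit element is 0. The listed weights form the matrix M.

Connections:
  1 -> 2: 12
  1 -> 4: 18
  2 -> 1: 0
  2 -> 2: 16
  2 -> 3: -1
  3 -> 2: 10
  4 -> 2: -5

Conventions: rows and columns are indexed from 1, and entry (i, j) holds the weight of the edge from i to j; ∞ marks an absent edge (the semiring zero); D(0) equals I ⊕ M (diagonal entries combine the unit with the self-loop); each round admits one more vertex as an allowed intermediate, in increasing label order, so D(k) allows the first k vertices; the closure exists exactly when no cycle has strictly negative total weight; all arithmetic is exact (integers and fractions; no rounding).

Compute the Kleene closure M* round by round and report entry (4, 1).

D(0):
  [0, 12, ∞, 18]
  [0, 0, -1, ∞]
  [∞, 10, 0, ∞]
  [∞, -5, ∞, 0]
D(1):
  [0, 12, ∞, 18]
  [0, 0, -1, 18]
  [∞, 10, 0, ∞]
  [∞, -5, ∞, 0]
D(2):
  [0, 12, 11, 18]
  [0, 0, -1, 18]
  [10, 10, 0, 28]
  [-5, -5, -6, 0]
D(3):
  [0, 12, 11, 18]
  [0, 0, -1, 18]
  [10, 10, 0, 28]
  [-5, -5, -6, 0]
D(4):
  [0, 12, 11, 18]
  [0, 0, -1, 18]
  [10, 10, 0, 28]
  [-5, -5, -6, 0]
Answer: M*[4][1] = -5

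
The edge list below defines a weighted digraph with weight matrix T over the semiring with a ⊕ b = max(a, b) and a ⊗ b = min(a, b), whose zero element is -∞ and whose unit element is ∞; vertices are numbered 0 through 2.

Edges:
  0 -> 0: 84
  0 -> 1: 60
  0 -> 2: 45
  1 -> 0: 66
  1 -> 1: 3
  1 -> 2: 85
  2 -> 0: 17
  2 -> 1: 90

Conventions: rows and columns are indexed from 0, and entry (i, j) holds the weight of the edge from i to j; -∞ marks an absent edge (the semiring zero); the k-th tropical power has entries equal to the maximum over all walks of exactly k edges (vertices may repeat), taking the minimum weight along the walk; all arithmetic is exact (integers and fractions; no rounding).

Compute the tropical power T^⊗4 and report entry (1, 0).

T^⊗2:
  [84, 60, 60]
  [66, 85, 45]
  [66, 17, 85]
T^⊗3:
  [84, 60, 60]
  [66, 60, 85]
  [66, 85, 45]
T^⊗4:
  [84, 60, 60]
  [66, 85, 60]
  [66, 60, 85]
Key observation: the optimum is the walk 1->0->0->0->0, with weight 66 min 84 min 84 min 84 = 66.
Optimal value attained by: walk 1->0->0->0->0.
Answer: (T^⊗4)[1][0] = 66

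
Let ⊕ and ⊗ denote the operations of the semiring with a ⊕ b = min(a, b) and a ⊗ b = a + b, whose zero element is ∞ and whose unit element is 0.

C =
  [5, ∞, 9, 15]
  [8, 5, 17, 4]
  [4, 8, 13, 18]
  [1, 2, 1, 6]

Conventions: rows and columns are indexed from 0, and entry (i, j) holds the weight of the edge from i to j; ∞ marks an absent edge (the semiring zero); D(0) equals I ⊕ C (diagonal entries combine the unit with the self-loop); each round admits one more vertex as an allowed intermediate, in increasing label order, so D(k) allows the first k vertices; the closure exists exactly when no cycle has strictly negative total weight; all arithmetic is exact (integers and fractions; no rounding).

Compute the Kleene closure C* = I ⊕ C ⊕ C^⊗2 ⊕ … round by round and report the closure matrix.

D(0):
  [0, ∞, 9, 15]
  [8, 0, 17, 4]
  [4, 8, 0, 18]
  [1, 2, 1, 0]
D(1):
  [0, ∞, 9, 15]
  [8, 0, 17, 4]
  [4, 8, 0, 18]
  [1, 2, 1, 0]
D(2):
  [0, ∞, 9, 15]
  [8, 0, 17, 4]
  [4, 8, 0, 12]
  [1, 2, 1, 0]
D(3):
  [0, 17, 9, 15]
  [8, 0, 17, 4]
  [4, 8, 0, 12]
  [1, 2, 1, 0]
D(4):
  [0, 17, 9, 15]
  [5, 0, 5, 4]
  [4, 8, 0, 12]
  [1, 2, 1, 0]
Answer: C* = [[0, 17, 9, 15], [5, 0, 5, 4], [4, 8, 0, 12], [1, 2, 1, 0]]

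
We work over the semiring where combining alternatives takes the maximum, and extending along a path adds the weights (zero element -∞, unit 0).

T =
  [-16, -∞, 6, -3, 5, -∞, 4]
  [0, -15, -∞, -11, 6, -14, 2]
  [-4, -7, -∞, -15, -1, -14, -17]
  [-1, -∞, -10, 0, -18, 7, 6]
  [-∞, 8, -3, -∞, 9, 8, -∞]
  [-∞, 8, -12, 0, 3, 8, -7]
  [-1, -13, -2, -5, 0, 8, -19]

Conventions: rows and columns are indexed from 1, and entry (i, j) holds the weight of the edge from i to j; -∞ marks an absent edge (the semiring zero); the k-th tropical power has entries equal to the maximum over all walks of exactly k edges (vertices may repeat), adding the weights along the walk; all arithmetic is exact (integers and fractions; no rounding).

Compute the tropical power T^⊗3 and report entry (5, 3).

T^⊗2:
  [3, 13, 2, -1, 14, 13, 3]
  [1, 14, 6, -3, 15, 14, 4]
  [-7, 7, 2, -7, 8, 7, 0]
  [5, 15, 5, 7, 10, 15, 6]
  [8, 17, 6, 8, 18, 17, 10]
  [8, 16, 0, 8, 14, 16, 10]
  [-6, 16, 5, 8, 11, 16, 3]
T^⊗3:
  [13, 22, 11, 13, 23, 22, 15]
  [14, 23, 12, 14, 24, 23, 16]
  [7, 16, 5, 7, 17, 16, 9]
  [15, 23, 11, 15, 21, 23, 17]
  [17, 26, 15, 17, 27, 26, 19]
  [16, 24, 14, 16, 23, 24, 18]
  [16, 24, 8, 16, 22, 24, 18]
Key observation: the optimum is the walk 5->5->5->3, with weight 9 + 9 + (-3) = 15.
Optimal value attained by: walk 5->5->5->3.
Answer: (T^⊗3)[5][3] = 15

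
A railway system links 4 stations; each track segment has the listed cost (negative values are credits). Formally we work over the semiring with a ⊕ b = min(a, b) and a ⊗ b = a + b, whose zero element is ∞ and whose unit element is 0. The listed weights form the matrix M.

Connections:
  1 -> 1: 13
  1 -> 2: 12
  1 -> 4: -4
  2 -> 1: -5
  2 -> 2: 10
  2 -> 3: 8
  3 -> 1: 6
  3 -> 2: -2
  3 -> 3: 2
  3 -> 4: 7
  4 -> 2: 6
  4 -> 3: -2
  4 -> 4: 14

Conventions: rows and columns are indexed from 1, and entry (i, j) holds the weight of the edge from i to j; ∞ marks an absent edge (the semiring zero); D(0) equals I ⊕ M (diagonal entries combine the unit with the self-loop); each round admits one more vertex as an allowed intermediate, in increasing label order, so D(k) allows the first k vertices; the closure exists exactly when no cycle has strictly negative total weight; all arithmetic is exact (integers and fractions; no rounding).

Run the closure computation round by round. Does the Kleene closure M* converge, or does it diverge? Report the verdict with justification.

D(0):
  [0, 12, ∞, -4]
  [-5, 0, 8, ∞]
  [6, -2, 0, 7]
  [∞, 6, -2, 0]
D(1):
  [0, 12, ∞, -4]
  [-5, 0, 8, -9]
  [6, -2, 0, 2]
  [∞, 6, -2, 0]
Detection: at round 2, diagonal entry (4, 4) turns strictly negative.
Key observation: the cycle 4->2->1->4 has total weight 6 + (-5) + (-4), which is strictly negative.
Answer: DIVERGES — negative cycle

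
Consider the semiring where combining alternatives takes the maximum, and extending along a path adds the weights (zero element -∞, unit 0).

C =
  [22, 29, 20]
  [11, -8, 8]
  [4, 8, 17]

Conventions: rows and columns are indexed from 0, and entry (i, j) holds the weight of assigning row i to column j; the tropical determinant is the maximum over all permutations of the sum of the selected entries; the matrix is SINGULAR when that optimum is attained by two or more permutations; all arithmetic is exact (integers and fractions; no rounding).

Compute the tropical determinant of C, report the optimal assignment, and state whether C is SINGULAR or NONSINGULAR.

σ = (0, 1, 2): 22 + (-8) + 17 = 31
σ = (0, 2, 1): 22 + 8 + 8 = 38
σ = (1, 0, 2): 29 + 11 + 17 = 57
σ = (1, 2, 0): 29 + 8 + 4 = 41
σ = (2, 0, 1): 20 + 11 + 8 = 39
σ = (2, 1, 0): 20 + (-8) + 4 = 16
Optimal value attained by: σ = (1, 0, 2).
Answer: det⊕(C) = 57; verdict: NONSINGULAR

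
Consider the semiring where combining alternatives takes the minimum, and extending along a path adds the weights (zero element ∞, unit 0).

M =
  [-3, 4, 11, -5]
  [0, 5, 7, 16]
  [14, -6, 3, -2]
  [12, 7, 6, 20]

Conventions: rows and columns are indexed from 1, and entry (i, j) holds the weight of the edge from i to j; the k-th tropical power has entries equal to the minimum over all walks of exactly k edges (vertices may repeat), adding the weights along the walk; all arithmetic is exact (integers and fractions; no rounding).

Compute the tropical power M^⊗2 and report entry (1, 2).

M^⊗2:
  [-6, 1, 1, -8]
  [-3, 1, 10, -5]
  [-6, -3, 1, 1]
  [7, 0, 9, 4]
Key observation: the optimum is the walk 1->1->2, with weight (-3) + 4 = 1.
Optimal value attained by: walk 1->1->2.
Answer: (M^⊗2)[1][2] = 1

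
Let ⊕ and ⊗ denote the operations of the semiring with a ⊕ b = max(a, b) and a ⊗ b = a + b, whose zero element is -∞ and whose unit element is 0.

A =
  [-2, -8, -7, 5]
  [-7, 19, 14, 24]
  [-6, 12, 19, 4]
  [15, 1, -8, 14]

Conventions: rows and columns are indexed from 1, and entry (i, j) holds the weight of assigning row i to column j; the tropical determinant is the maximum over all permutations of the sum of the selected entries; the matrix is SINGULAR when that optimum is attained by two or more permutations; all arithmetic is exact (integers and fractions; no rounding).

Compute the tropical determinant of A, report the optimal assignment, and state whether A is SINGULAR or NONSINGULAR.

σ = (1, 2, 3, 4): (-2) + 19 + 19 + 14 = 50
σ = (1, 2, 4, 3): (-2) + 19 + 4 + (-8) = 13
σ = (1, 3, 2, 4): (-2) + 14 + 12 + 14 = 38
σ = (1, 3, 4, 2): (-2) + 14 + 4 + 1 = 17
σ = (1, 4, 2, 3): (-2) + 24 + 12 + (-8) = 26
σ = (1, 4, 3, 2): (-2) + 24 + 19 + 1 = 42
σ = (2, 1, 3, 4): (-8) + (-7) + 19 + 14 = 18
σ = (2, 1, 4, 3): (-8) + (-7) + 4 + (-8) = -19
σ = (2, 3, 1, 4): (-8) + 14 + (-6) + 14 = 14
σ = (2, 3, 4, 1): (-8) + 14 + 4 + 15 = 25
σ = (2, 4, 1, 3): (-8) + 24 + (-6) + (-8) = 2
σ = (2, 4, 3, 1): (-8) + 24 + 19 + 15 = 50
σ = (3, 1, 2, 4): (-7) + (-7) + 12 + 14 = 12
σ = (3, 1, 4, 2): (-7) + (-7) + 4 + 1 = -9
σ = (3, 2, 1, 4): (-7) + 19 + (-6) + 14 = 20
σ = (3, 2, 4, 1): (-7) + 19 + 4 + 15 = 31
σ = (3, 4, 1, 2): (-7) + 24 + (-6) + 1 = 12
σ = (3, 4, 2, 1): (-7) + 24 + 12 + 15 = 44
σ = (4, 1, 2, 3): 5 + (-7) + 12 + (-8) = 2
σ = (4, 1, 3, 2): 5 + (-7) + 19 + 1 = 18
σ = (4, 2, 1, 3): 5 + 19 + (-6) + (-8) = 10
σ = (4, 2, 3, 1): 5 + 19 + 19 + 15 = 58
σ = (4, 3, 1, 2): 5 + 14 + (-6) + 1 = 14
σ = (4, 3, 2, 1): 5 + 14 + 12 + 15 = 46
Optimal value attained by: σ = (4, 2, 3, 1).
Answer: det⊕(A) = 58; verdict: NONSINGULAR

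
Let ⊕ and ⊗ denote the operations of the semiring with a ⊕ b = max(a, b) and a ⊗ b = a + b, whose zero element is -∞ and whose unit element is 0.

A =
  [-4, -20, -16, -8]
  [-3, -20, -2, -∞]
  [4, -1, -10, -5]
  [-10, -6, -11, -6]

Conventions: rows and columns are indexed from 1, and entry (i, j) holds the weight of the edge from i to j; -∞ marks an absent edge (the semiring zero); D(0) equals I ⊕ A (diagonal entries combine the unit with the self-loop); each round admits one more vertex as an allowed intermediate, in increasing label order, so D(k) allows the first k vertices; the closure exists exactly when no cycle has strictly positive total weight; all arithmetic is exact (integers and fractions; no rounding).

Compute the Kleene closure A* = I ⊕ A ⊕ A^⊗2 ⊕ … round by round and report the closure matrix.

D(0):
  [0, -20, -16, -8]
  [-3, 0, -2, -∞]
  [4, -1, 0, -5]
  [-10, -6, -11, 0]
D(1):
  [0, -20, -16, -8]
  [-3, 0, -2, -11]
  [4, -1, 0, -4]
  [-10, -6, -11, 0]
D(2):
  [0, -20, -16, -8]
  [-3, 0, -2, -11]
  [4, -1, 0, -4]
  [-9, -6, -8, 0]
D(3):
  [0, -17, -16, -8]
  [2, 0, -2, -6]
  [4, -1, 0, -4]
  [-4, -6, -8, 0]
D(4):
  [0, -14, -16, -8]
  [2, 0, -2, -6]
  [4, -1, 0, -4]
  [-4, -6, -8, 0]
Answer: A* = [[0, -14, -16, -8], [2, 0, -2, -6], [4, -1, 0, -4], [-4, -6, -8, 0]]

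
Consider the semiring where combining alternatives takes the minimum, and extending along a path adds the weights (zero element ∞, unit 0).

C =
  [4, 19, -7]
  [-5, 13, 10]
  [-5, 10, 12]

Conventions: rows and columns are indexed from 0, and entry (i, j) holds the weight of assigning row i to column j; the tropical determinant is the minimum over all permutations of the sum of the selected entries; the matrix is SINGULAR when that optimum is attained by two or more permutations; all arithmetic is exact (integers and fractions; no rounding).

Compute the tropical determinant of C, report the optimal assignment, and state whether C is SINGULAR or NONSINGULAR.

σ = (0, 1, 2): 4 + 13 + 12 = 29
σ = (0, 2, 1): 4 + 10 + 10 = 24
σ = (1, 0, 2): 19 + (-5) + 12 = 26
σ = (1, 2, 0): 19 + 10 + (-5) = 24
σ = (2, 0, 1): (-7) + (-5) + 10 = -2
σ = (2, 1, 0): (-7) + 13 + (-5) = 1
Optimal value attained by: σ = (2, 0, 1).
Answer: det⊕(C) = -2; verdict: NONSINGULAR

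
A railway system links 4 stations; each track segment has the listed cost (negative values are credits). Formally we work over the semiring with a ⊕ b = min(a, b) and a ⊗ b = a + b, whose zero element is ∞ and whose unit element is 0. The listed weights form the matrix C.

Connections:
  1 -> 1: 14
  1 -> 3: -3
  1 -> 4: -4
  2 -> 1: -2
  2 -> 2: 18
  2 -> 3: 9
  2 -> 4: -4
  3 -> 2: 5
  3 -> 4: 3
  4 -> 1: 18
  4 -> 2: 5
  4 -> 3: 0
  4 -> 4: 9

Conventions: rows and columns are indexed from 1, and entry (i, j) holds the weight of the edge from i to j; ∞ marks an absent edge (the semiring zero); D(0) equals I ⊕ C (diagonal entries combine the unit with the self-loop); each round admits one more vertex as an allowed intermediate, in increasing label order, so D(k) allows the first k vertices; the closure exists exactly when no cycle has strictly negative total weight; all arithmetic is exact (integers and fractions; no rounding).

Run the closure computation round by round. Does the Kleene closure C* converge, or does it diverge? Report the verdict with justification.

D(0):
  [0, ∞, -3, -4]
  [-2, 0, 9, -4]
  [∞, 5, 0, 3]
  [18, 5, 0, 0]
D(1):
  [0, ∞, -3, -4]
  [-2, 0, -5, -6]
  [∞, 5, 0, 3]
  [18, 5, 0, 0]
Detection: at round 2, diagonal entry (4, 4) turns strictly negative.
Key observation: the cycle 4->2->1->4 has total weight 5 + (-2) + (-4), which is strictly negative.
Answer: DIVERGES — negative cycle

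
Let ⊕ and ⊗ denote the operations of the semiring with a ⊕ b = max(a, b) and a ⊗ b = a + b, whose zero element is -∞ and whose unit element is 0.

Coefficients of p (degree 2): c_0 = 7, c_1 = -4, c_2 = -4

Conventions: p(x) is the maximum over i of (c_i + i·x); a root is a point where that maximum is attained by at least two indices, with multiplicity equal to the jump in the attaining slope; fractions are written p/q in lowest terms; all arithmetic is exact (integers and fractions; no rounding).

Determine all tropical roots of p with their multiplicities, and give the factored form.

hull edge (i=0, c=7) to (i=2, c=-4): slope -11/2, span 2
Factored form: p(x) = -4 ⊗ (x ⊕ 11/2) ⊗ (x ⊕ 11/2)
Answer: roots = 11/2 (mult 2)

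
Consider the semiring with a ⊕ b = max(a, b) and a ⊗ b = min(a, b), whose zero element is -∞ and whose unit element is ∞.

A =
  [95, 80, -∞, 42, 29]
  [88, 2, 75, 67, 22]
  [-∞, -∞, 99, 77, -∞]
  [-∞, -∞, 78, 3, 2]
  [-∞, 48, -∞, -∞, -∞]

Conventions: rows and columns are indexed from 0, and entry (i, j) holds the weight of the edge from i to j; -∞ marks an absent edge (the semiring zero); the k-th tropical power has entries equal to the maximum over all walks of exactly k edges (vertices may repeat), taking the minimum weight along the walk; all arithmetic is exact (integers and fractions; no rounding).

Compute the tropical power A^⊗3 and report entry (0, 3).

A^⊗2:
  [95, 80, 75, 67, 29]
  [88, 80, 75, 75, 29]
  [-∞, -∞, 99, 77, 2]
  [-∞, 2, 78, 77, 2]
  [48, 2, 48, 48, 22]
A^⊗3:
  [95, 80, 75, 75, 29]
  [88, 80, 75, 75, 29]
  [-∞, 2, 99, 77, 2]
  [2, 2, 78, 77, 2]
  [48, 48, 48, 48, 29]
Key observation: the optimum is the walk 0->1->2->3, with weight 80 min 75 min 77 = 75.
Optimal value attained by: walk 0->1->2->3.
Answer: (A^⊗3)[0][3] = 75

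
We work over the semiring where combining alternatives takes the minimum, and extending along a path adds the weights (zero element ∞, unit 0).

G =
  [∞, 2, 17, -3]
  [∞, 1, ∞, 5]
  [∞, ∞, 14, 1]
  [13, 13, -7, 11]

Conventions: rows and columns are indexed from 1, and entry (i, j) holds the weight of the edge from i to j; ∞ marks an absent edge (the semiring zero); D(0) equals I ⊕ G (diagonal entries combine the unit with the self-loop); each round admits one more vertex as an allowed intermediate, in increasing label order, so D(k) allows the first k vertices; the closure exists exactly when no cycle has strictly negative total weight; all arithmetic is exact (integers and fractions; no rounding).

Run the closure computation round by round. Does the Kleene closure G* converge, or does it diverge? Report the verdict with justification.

D(0):
  [0, 2, 17, -3]
  [∞, 0, ∞, 5]
  [∞, ∞, 0, 1]
  [13, 13, -7, 0]
D(1):
  [0, 2, 17, -3]
  [∞, 0, ∞, 5]
  [∞, ∞, 0, 1]
  [13, 13, -7, 0]
D(2):
  [0, 2, 17, -3]
  [∞, 0, ∞, 5]
  [∞, ∞, 0, 1]
  [13, 13, -7, 0]
Detection: at round 3, diagonal entry (4, 4) turns strictly negative.
Key observation: the cycle 4->3->4 has total weight (-7) + 1, which is strictly negative.
Answer: DIVERGES — negative cycle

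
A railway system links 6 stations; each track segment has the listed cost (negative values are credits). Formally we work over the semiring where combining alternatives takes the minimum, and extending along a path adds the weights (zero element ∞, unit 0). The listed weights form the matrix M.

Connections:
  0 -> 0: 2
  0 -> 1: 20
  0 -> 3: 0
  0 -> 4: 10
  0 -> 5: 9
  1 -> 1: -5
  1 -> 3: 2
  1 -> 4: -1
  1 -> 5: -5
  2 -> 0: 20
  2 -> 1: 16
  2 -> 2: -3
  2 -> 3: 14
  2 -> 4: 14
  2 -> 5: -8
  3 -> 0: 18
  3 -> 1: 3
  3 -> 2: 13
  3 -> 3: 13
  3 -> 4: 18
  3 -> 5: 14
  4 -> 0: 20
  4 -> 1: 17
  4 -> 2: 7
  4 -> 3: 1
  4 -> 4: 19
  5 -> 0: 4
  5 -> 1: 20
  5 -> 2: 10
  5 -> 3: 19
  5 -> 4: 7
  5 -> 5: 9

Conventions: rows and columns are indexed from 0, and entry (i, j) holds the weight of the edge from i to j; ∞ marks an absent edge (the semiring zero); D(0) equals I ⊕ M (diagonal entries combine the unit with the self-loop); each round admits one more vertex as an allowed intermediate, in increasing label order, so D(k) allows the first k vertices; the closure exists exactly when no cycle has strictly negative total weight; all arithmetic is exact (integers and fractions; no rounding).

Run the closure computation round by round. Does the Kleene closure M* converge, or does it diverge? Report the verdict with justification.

Detection: at round 0, diagonal entry (1, 1) turns strictly negative.
Key observation: the cycle 1->1 has total weight (-5), which is strictly negative.
Answer: DIVERGES — negative cycle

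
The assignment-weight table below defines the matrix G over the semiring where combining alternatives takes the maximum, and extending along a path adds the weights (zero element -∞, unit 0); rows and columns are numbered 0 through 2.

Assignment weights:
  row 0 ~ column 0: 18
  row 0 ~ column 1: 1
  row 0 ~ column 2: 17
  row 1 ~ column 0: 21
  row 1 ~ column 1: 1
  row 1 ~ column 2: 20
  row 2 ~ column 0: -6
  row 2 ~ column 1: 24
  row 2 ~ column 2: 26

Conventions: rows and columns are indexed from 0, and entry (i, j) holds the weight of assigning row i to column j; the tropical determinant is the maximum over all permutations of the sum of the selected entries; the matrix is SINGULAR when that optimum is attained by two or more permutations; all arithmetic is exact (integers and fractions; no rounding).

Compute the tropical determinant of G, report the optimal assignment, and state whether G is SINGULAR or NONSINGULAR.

σ = (0, 1, 2): 18 + 1 + 26 = 45
σ = (0, 2, 1): 18 + 20 + 24 = 62
σ = (1, 0, 2): 1 + 21 + 26 = 48
σ = (1, 2, 0): 1 + 20 + (-6) = 15
σ = (2, 0, 1): 17 + 21 + 24 = 62
σ = (2, 1, 0): 17 + 1 + (-6) = 12
Optimal value attained by: σ = (0, 2, 1).
Answer: det⊕(G) = 62; verdict: SINGULAR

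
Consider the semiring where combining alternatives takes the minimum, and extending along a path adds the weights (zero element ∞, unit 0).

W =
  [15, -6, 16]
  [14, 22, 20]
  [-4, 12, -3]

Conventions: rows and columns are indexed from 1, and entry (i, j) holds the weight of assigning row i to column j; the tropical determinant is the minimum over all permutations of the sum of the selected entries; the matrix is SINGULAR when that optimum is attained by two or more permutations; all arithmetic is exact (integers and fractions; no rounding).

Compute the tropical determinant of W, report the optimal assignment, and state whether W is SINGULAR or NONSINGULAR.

σ = (1, 2, 3): 15 + 22 + (-3) = 34
σ = (1, 3, 2): 15 + 20 + 12 = 47
σ = (2, 1, 3): (-6) + 14 + (-3) = 5
σ = (2, 3, 1): (-6) + 20 + (-4) = 10
σ = (3, 1, 2): 16 + 14 + 12 = 42
σ = (3, 2, 1): 16 + 22 + (-4) = 34
Optimal value attained by: σ = (2, 1, 3).
Answer: det⊕(W) = 5; verdict: NONSINGULAR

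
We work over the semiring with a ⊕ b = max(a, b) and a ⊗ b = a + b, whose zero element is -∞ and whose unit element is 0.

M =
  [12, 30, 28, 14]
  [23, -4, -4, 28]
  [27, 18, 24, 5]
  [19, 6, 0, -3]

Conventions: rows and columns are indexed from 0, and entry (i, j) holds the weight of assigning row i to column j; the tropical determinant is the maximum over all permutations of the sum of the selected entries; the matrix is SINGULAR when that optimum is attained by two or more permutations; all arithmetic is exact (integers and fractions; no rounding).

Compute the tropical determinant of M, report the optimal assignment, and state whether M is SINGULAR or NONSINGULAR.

σ = (0, 1, 2, 3): 12 + (-4) + 24 + (-3) = 29
σ = (0, 1, 3, 2): 12 + (-4) + 5 + 0 = 13
σ = (0, 2, 1, 3): 12 + (-4) + 18 + (-3) = 23
σ = (0, 2, 3, 1): 12 + (-4) + 5 + 6 = 19
σ = (0, 3, 1, 2): 12 + 28 + 18 + 0 = 58
σ = (0, 3, 2, 1): 12 + 28 + 24 + 6 = 70
σ = (1, 0, 2, 3): 30 + 23 + 24 + (-3) = 74
σ = (1, 0, 3, 2): 30 + 23 + 5 + 0 = 58
σ = (1, 2, 0, 3): 30 + (-4) + 27 + (-3) = 50
σ = (1, 2, 3, 0): 30 + (-4) + 5 + 19 = 50
σ = (1, 3, 0, 2): 30 + 28 + 27 + 0 = 85
σ = (1, 3, 2, 0): 30 + 28 + 24 + 19 = 101
σ = (2, 0, 1, 3): 28 + 23 + 18 + (-3) = 66
σ = (2, 0, 3, 1): 28 + 23 + 5 + 6 = 62
σ = (2, 1, 0, 3): 28 + (-4) + 27 + (-3) = 48
σ = (2, 1, 3, 0): 28 + (-4) + 5 + 19 = 48
σ = (2, 3, 0, 1): 28 + 28 + 27 + 6 = 89
σ = (2, 3, 1, 0): 28 + 28 + 18 + 19 = 93
σ = (3, 0, 1, 2): 14 + 23 + 18 + 0 = 55
σ = (3, 0, 2, 1): 14 + 23 + 24 + 6 = 67
σ = (3, 1, 0, 2): 14 + (-4) + 27 + 0 = 37
σ = (3, 1, 2, 0): 14 + (-4) + 24 + 19 = 53
σ = (3, 2, 0, 1): 14 + (-4) + 27 + 6 = 43
σ = (3, 2, 1, 0): 14 + (-4) + 18 + 19 = 47
Optimal value attained by: σ = (1, 3, 2, 0).
Answer: det⊕(M) = 101; verdict: NONSINGULAR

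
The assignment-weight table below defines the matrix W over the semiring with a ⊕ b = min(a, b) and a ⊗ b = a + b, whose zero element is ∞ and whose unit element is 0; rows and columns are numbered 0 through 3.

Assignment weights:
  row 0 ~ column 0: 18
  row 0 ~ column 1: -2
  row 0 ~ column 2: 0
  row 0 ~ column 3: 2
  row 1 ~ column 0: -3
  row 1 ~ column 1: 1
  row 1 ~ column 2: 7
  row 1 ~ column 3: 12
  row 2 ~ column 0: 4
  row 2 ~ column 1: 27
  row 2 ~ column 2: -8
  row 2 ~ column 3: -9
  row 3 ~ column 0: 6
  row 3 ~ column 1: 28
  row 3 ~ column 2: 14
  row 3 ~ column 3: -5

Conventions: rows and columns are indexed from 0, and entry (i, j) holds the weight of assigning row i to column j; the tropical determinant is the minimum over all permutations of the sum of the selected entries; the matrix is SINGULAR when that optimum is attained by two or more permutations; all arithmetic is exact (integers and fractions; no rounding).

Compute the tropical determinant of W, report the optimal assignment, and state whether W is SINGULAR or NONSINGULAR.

σ = (0, 1, 2, 3): 18 + 1 + (-8) + (-5) = 6
σ = (0, 1, 3, 2): 18 + 1 + (-9) + 14 = 24
σ = (0, 2, 1, 3): 18 + 7 + 27 + (-5) = 47
σ = (0, 2, 3, 1): 18 + 7 + (-9) + 28 = 44
σ = (0, 3, 1, 2): 18 + 12 + 27 + 14 = 71
σ = (0, 3, 2, 1): 18 + 12 + (-8) + 28 = 50
σ = (1, 0, 2, 3): (-2) + (-3) + (-8) + (-5) = -18
σ = (1, 0, 3, 2): (-2) + (-3) + (-9) + 14 = 0
σ = (1, 2, 0, 3): (-2) + 7 + 4 + (-5) = 4
σ = (1, 2, 3, 0): (-2) + 7 + (-9) + 6 = 2
σ = (1, 3, 0, 2): (-2) + 12 + 4 + 14 = 28
σ = (1, 3, 2, 0): (-2) + 12 + (-8) + 6 = 8
σ = (2, 0, 1, 3): 0 + (-3) + 27 + (-5) = 19
σ = (2, 0, 3, 1): 0 + (-3) + (-9) + 28 = 16
σ = (2, 1, 0, 3): 0 + 1 + 4 + (-5) = 0
σ = (2, 1, 3, 0): 0 + 1 + (-9) + 6 = -2
σ = (2, 3, 0, 1): 0 + 12 + 4 + 28 = 44
σ = (2, 3, 1, 0): 0 + 12 + 27 + 6 = 45
σ = (3, 0, 1, 2): 2 + (-3) + 27 + 14 = 40
σ = (3, 0, 2, 1): 2 + (-3) + (-8) + 28 = 19
σ = (3, 1, 0, 2): 2 + 1 + 4 + 14 = 21
σ = (3, 1, 2, 0): 2 + 1 + (-8) + 6 = 1
σ = (3, 2, 0, 1): 2 + 7 + 4 + 28 = 41
σ = (3, 2, 1, 0): 2 + 7 + 27 + 6 = 42
Optimal value attained by: σ = (1, 0, 2, 3).
Answer: det⊕(W) = -18; verdict: NONSINGULAR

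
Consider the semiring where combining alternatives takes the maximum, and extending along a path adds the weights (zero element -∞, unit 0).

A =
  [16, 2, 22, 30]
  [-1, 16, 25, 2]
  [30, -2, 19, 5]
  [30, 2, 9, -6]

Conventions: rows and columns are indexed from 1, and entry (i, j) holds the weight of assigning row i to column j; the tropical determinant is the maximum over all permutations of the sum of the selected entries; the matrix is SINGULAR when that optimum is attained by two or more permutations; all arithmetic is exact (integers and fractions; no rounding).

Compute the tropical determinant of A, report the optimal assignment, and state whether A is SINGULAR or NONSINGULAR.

σ = (1, 2, 3, 4): 16 + 16 + 19 + (-6) = 45
σ = (1, 2, 4, 3): 16 + 16 + 5 + 9 = 46
σ = (1, 3, 2, 4): 16 + 25 + (-2) + (-6) = 33
σ = (1, 3, 4, 2): 16 + 25 + 5 + 2 = 48
σ = (1, 4, 2, 3): 16 + 2 + (-2) + 9 = 25
σ = (1, 4, 3, 2): 16 + 2 + 19 + 2 = 39
σ = (2, 1, 3, 4): 2 + (-1) + 19 + (-6) = 14
σ = (2, 1, 4, 3): 2 + (-1) + 5 + 9 = 15
σ = (2, 3, 1, 4): 2 + 25 + 30 + (-6) = 51
σ = (2, 3, 4, 1): 2 + 25 + 5 + 30 = 62
σ = (2, 4, 1, 3): 2 + 2 + 30 + 9 = 43
σ = (2, 4, 3, 1): 2 + 2 + 19 + 30 = 53
σ = (3, 1, 2, 4): 22 + (-1) + (-2) + (-6) = 13
σ = (3, 1, 4, 2): 22 + (-1) + 5 + 2 = 28
σ = (3, 2, 1, 4): 22 + 16 + 30 + (-6) = 62
σ = (3, 2, 4, 1): 22 + 16 + 5 + 30 = 73
σ = (3, 4, 1, 2): 22 + 2 + 30 + 2 = 56
σ = (3, 4, 2, 1): 22 + 2 + (-2) + 30 = 52
σ = (4, 1, 2, 3): 30 + (-1) + (-2) + 9 = 36
σ = (4, 1, 3, 2): 30 + (-1) + 19 + 2 = 50
σ = (4, 2, 1, 3): 30 + 16 + 30 + 9 = 85
σ = (4, 2, 3, 1): 30 + 16 + 19 + 30 = 95
σ = (4, 3, 1, 2): 30 + 25 + 30 + 2 = 87
σ = (4, 3, 2, 1): 30 + 25 + (-2) + 30 = 83
Optimal value attained by: σ = (4, 2, 3, 1).
Answer: det⊕(A) = 95; verdict: NONSINGULAR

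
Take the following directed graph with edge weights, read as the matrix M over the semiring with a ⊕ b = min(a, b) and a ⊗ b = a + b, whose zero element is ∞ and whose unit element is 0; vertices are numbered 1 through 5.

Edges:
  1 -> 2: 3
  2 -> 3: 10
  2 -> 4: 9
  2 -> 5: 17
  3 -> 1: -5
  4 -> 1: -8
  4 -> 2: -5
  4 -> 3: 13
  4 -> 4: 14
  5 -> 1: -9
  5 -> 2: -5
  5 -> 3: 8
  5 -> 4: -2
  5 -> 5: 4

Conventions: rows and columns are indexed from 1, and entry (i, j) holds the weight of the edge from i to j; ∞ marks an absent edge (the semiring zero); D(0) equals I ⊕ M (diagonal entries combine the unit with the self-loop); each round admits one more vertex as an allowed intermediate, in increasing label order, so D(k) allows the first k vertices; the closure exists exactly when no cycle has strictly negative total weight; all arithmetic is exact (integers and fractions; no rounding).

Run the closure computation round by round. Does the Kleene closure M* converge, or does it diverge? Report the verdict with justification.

D(0):
  [0, 3, ∞, ∞, ∞]
  [∞, 0, 10, 9, 17]
  [-5, ∞, 0, ∞, ∞]
  [-8, -5, 13, 0, ∞]
  [-9, -5, 8, -2, 0]
D(1):
  [0, 3, ∞, ∞, ∞]
  [∞, 0, 10, 9, 17]
  [-5, -2, 0, ∞, ∞]
  [-8, -5, 13, 0, ∞]
  [-9, -6, 8, -2, 0]
D(2):
  [0, 3, 13, 12, 20]
  [∞, 0, 10, 9, 17]
  [-5, -2, 0, 7, 15]
  [-8, -5, 5, 0, 12]
  [-9, -6, 4, -2, 0]
D(3):
  [0, 3, 13, 12, 20]
  [5, 0, 10, 9, 17]
  [-5, -2, 0, 7, 15]
  [-8, -5, 5, 0, 12]
  [-9, -6, 4, -2, 0]
D(4):
  [0, 3, 13, 12, 20]
  [1, 0, 10, 9, 17]
  [-5, -2, 0, 7, 15]
  [-8, -5, 5, 0, 12]
  [-10, -7, 3, -2, 0]
D(5):
  [0, 3, 13, 12, 20]
  [1, 0, 10, 9, 17]
  [-5, -2, 0, 7, 15]
  [-8, -5, 5, 0, 12]
  [-10, -7, 3, -2, 0]
Key observation: every diagonal entry stays at the unit through all rounds, so no improving cycle exists.
Answer: CONVERGES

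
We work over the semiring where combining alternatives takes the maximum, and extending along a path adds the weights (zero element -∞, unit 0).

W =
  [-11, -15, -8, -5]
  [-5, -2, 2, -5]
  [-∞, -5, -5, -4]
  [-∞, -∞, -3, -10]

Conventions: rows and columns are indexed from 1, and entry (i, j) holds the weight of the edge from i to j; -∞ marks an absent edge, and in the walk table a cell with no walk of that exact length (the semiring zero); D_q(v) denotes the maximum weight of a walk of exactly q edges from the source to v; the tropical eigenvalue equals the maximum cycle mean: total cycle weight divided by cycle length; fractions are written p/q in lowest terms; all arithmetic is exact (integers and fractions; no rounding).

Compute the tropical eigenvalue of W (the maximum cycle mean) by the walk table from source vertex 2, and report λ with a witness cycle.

q=0: [-∞, 0, -∞, -∞]
q=1: [-5, -2, 2, -5]
q=2: [-7, -3, 0, -2]
q=3: [-8, -5, -1, -4]
q=4: [-10, -6, -3, -5]
Optimal cycle mean attained by: cycle 2->3->2, total 2 + (-5), length 2.
Answer: λ = -3/2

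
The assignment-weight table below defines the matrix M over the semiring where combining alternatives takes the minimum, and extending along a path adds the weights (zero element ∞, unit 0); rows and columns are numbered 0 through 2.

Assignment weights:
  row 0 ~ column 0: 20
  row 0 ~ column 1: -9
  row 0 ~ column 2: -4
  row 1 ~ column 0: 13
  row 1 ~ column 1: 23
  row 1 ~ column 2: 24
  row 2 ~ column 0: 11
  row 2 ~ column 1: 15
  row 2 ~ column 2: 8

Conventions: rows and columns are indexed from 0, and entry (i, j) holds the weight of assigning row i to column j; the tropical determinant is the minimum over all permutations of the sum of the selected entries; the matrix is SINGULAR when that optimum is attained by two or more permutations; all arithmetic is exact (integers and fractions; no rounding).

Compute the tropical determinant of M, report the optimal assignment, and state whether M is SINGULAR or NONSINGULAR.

σ = (0, 1, 2): 20 + 23 + 8 = 51
σ = (0, 2, 1): 20 + 24 + 15 = 59
σ = (1, 0, 2): (-9) + 13 + 8 = 12
σ = (1, 2, 0): (-9) + 24 + 11 = 26
σ = (2, 0, 1): (-4) + 13 + 15 = 24
σ = (2, 1, 0): (-4) + 23 + 11 = 30
Optimal value attained by: σ = (1, 0, 2).
Answer: det⊕(M) = 12; verdict: NONSINGULAR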